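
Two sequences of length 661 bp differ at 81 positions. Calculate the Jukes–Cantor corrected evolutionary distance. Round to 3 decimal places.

p = 81/661 ≈ 0.122542.
d = −(3/4) ln(1 − 4p/3) = −0.75 ln(1 − 0.163389) = −0.75 ln(0.836611)
  = −0.75 × (-0.178396) = 0.133797 substitutions/site.

0.134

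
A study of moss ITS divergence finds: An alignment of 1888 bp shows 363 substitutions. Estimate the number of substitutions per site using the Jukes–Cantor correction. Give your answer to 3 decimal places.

p = 363/1888 ≈ 0.192267.
d = −(3/4) ln(1 − 4p/3) = −0.75 ln(1 − 0.256356) = −0.75 ln(0.743644)
  = −0.75 × (-0.296193) = 0.222145 substitutions/site.

0.222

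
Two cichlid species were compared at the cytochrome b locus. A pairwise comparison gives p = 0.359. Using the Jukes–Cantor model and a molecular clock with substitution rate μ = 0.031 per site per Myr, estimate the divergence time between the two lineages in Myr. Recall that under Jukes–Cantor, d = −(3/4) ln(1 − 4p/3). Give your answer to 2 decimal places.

d = −(3/4) ln(1 − 4p/3) = −0.75 ln(1 − 0.478667) = −0.75 ln(0.521333)
  = −0.75 × (-0.651366) = 0.488525 substitutions/site.
Under a molecular clock d = 2μt, so t = d/(2μ) = 0.488525 / (2 × 0.031) = 7.88 Myr.

7.88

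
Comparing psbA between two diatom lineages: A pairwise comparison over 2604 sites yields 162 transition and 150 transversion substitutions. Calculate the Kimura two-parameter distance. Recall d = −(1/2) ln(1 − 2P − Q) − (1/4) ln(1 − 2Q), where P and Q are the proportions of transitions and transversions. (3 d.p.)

0.131

P = 162/2604 ≈ 0.062212 and Q = 150/2604 ≈ 0.057604.
Under the Kimura two-parameter model, d = −½ ln(1 − 2P − Q) − ¼ ln(1 − 2Q).
1 − 2P − Q = 0.817972, giving −½ ln(0.817972) = 0.100464.
1 − 2Q = 0.884792, giving −¼ ln(0.884792) = 0.030601.
d = 0.100464 + 0.030601 = 0.131065.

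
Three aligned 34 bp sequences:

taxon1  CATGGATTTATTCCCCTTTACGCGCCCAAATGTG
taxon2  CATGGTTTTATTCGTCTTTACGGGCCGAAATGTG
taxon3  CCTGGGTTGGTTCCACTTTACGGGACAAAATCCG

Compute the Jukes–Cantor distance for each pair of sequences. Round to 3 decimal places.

taxon1–taxon2: 5/34 sites differ → p ≈ 0.147059, d = −0.75 ln(1 − 0.196079) = 0.163691 ≈ 0.164.
taxon1–taxon3: 10/34 sites differ → p ≈ 0.294118, d = −0.75 ln(1 − 0.392157) = 0.373379 ≈ 0.373.
taxon2–taxon3: 10/34 sites differ → p ≈ 0.294118, d = −0.75 ln(1 − 0.392157) = 0.373379 ≈ 0.373.

d(taxon1,taxon2) = 0.164, d(taxon1,taxon3) = 0.373, d(taxon2,taxon3) = 0.373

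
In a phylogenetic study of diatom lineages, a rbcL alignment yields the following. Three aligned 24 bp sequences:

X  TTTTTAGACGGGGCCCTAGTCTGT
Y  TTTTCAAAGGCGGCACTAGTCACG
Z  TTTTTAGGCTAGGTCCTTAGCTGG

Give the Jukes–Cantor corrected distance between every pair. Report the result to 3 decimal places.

X–Y: 8/24 sites differ → p ≈ 0.333333, d = −0.75 ln(1 − 0.444444) = 0.440839 ≈ 0.441.
X–Z: 8/24 sites differ → p ≈ 0.333333, d = −0.75 ln(1 − 0.444444) = 0.440839 ≈ 0.441.
Y–Z: 13/24 sites differ → p ≈ 0.541667, d = −0.75 ln(1 − 0.722223) = 0.960702 ≈ 0.961.

d(X,Y) = 0.441, d(X,Z) = 0.441, d(Y,Z) = 0.961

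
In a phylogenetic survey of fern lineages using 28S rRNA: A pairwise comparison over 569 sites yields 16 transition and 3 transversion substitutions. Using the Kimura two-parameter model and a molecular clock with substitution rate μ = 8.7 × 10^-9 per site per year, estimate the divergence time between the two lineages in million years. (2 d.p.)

P = 16/569 ≈ 0.02812 and Q = 3/569 ≈ 0.005272.
Under the Kimura two-parameter model, d = −½ ln(1 − 2P − Q) − ¼ ln(1 − 2Q).
1 − 2P − Q = 0.938488, giving −½ ln(0.938488) = 0.031743.
1 − 2Q = 0.989456, giving −¼ ln(0.989456) = 0.002650.
d = 0.031743 + 0.002650 = 0.034393.
Under a molecular clock d = 2μt, so t = d/(2μ) = 0.034393 / (2 × 8.7 × 10^-9) = 1.98 million years.

1.98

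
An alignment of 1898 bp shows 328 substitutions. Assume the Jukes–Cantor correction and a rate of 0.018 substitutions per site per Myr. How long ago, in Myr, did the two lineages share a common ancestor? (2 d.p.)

5.46

p = 328/1898 ≈ 0.172813.
d = −(3/4) ln(1 − 4p/3) = −0.75 ln(1 − 0.230417) = −0.75 ln(0.769583)
  = −0.75 × (-0.261906) = 0.196430 substitutions/site.
Under a molecular clock d = 2μt, so t = d/(2μ) = 0.196430 / (2 × 0.018) = 5.46 Myr.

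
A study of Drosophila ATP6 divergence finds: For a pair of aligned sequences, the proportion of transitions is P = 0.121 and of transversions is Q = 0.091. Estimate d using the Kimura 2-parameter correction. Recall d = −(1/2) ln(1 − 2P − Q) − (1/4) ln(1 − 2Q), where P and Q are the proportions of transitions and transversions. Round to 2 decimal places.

Under the Kimura two-parameter model, d = −½ ln(1 − 2P − Q) − ¼ ln(1 − 2Q).
1 − 2P − Q = 0.667, giving −½ ln(0.667) = 0.202483.
1 − 2Q = 0.818, giving −¼ ln(0.818) = 0.050223.
d = 0.202483 + 0.050223 = 0.252706.

0.25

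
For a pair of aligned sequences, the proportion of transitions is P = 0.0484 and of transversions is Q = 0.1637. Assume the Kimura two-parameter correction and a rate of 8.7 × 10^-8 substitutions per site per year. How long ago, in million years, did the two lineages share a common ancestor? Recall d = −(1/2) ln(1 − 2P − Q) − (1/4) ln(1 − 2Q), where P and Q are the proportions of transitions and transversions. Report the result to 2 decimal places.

Under the Kimura two-parameter model, d = −½ ln(1 − 2P − Q) − ¼ ln(1 − 2Q).
1 − 2P − Q = 0.7395, giving −½ ln(0.7395) = 0.150890.
1 − 2Q = 0.6726, giving −¼ ln(0.6726) = 0.099151.
d = 0.150890 + 0.099151 = 0.250041.
Under a molecular clock d = 2μt, so t = d/(2μ) = 0.250041 / (2 × 8.7 × 10^-8) = 1.44 million years.

1.44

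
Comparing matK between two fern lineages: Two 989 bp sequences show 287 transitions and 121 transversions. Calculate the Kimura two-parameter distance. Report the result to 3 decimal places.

P = 287/989 ≈ 0.290192 and Q = 121/989 ≈ 0.122346.
Under the Kimura two-parameter model, d = −½ ln(1 − 2P − Q) − ¼ ln(1 − 2Q).
1 − 2P − Q = 0.29727, giving −½ ln(0.29727) = 0.606557.
1 − 2Q = 0.755308, giving −¼ ln(0.755308) = 0.070157.
d = 0.606557 + 0.070157 = 0.676714.

0.677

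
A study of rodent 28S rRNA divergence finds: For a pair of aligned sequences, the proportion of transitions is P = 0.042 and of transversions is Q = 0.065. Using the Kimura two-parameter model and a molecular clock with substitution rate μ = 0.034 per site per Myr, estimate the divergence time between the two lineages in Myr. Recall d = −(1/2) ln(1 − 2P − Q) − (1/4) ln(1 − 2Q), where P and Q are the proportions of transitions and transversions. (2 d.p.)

Under the Kimura two-parameter model, d = −½ ln(1 − 2P − Q) − ¼ ln(1 − 2Q).
1 − 2P − Q = 0.851, giving −½ ln(0.851) = 0.080672.
1 − 2Q = 0.87, giving −¼ ln(0.87) = 0.034816.
d = 0.080672 + 0.034816 = 0.115488.
Under a molecular clock d = 2μt, so t = d/(2μ) = 0.115488 / (2 × 0.034) = 1.70 Myr.

1.70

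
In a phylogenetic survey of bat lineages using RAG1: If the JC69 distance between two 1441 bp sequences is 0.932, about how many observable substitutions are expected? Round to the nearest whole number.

Invert JC69: p = (3/4)(1 − e^(−4d/3)) = 0.75 × (1 − e^(-1.242667)) = 0.75 × (1 − 0.288613) = 0.533540.
Expected differing sites = pL ≈ 0.533540 × 1441 = 768.83114 ≈ 769.

769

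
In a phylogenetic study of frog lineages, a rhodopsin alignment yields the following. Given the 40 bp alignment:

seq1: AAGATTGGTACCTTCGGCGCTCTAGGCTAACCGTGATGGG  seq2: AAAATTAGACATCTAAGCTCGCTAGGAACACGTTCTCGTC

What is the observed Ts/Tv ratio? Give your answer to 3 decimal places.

Transitions are A↔G and C↔T; transversions are all other mismatches.
Transitions: 6. Transversions: 15.
R = 6/15 = 0.400.

0.400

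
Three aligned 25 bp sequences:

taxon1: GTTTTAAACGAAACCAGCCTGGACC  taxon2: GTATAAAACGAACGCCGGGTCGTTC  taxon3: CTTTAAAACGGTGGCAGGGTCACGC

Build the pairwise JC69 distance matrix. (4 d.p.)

d(taxon1,taxon2) = 0.5716, d(taxon1,taxon3) = 0.7662, d(taxon2,taxon3) = 0.4904

taxon1–taxon2: 10/25 sites differ → p = 0.4, d = −0.75 ln(1 − 0.533333) = 0.571605 ≈ 0.5716.
taxon1–taxon3: 12/25 sites differ → p = 0.48, d = −0.75 ln(1 − 0.64) = 0.766238 ≈ 0.7662.
taxon2–taxon3: 9/25 sites differ → p = 0.36, d = −0.75 ln(1 − 0.48) = 0.490445 ≈ 0.4904.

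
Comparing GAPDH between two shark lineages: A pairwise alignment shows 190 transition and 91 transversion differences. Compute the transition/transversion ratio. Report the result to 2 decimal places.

R = 190/91 = 2.087912… ≈ 2.09 (to 2 d.p.).

2.09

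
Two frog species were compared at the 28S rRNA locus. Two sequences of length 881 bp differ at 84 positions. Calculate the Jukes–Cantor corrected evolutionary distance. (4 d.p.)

0.1020

p = 84/881 ≈ 0.095346.
d = −(3/4) ln(1 − 4p/3) = −0.75 ln(1 − 0.127128) = −0.75 ln(0.872872)
  = −0.75 × (-0.135966) = 0.101975 substitutions/site.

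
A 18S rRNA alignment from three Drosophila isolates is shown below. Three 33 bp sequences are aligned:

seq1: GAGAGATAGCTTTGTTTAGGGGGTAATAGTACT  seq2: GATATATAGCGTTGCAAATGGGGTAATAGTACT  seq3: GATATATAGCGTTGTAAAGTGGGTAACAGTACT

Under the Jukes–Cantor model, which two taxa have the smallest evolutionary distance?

seq1–seq2: 7/33 differ, p = 0.212, d = 0.249.
seq1–seq3: 7/33 differ, p = 0.212, d = 0.249.
seq2–seq3: 4/33 differ, p = 0.121, d = 0.132.
The smallest distance is between seq2 and seq3.

seq2 and seq3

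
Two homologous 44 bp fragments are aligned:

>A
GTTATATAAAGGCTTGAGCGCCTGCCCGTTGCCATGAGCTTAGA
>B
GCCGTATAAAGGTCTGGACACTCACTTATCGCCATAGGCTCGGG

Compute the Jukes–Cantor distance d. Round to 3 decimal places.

0.699

The sequences differ at 20 of 44 sites, so p = 20/44 ≈ 0.454545.
d = −(3/4) ln(1 − 4p/3) = −0.75 ln(1 − 0.60606) = −0.75 ln(0.39394)
  = −0.75 × (-0.931557) = 0.698668 substitutions/site.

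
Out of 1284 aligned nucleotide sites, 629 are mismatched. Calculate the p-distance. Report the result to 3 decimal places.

0.490

p = 629/1284 = 0.489875… ≈ 0.490 (to 3 d.p.).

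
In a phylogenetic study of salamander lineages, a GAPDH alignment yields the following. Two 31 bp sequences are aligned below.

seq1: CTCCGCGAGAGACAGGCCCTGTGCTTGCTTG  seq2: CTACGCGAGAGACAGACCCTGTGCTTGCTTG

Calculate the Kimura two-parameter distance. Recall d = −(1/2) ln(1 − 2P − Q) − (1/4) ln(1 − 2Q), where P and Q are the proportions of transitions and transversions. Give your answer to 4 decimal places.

0.0676

Of 31 sites, 1 differences are transitions and 1 are transversions, so P = 1/31 ≈ 0.032258 and Q = 1/31 ≈ 0.032258.
Under the Kimura two-parameter model, d = −½ ln(1 − 2P − Q) − ¼ ln(1 − 2Q).
1 − 2P − Q = 0.903226, giving −½ ln(0.903226) = 0.050891.
1 − 2Q = 0.935484, giving −¼ ln(0.935484) = 0.016673.
d = 0.050891 + 0.016673 = 0.067564.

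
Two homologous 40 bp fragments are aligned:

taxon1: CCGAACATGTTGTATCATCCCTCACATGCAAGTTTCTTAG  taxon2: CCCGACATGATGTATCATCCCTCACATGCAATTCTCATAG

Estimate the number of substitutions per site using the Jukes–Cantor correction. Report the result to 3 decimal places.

The sequences differ at 6 of 40 sites (3, 4, 10, 32, 34, 37), so p = 6/40 = 0.15.
d = −(3/4) ln(1 − 4p/3) = −0.75 ln(1 − 0.2) = −0.75 ln(0.8)
  = −0.75 × (-0.223144) = 0.167358 substitutions/site.

0.167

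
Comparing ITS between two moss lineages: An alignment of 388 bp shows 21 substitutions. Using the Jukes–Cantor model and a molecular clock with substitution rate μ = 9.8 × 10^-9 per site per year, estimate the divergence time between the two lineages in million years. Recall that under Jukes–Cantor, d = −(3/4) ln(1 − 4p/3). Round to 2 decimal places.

p = 21/388 ≈ 0.054124.
d = −(3/4) ln(1 − 4p/3) = −0.75 ln(1 − 0.072165) = −0.75 ln(0.927835)
  = −0.75 × (-0.074901) = 0.056176 substitutions/site.
Under a molecular clock d = 2μt, so t = d/(2μ) = 0.056176 / (2 × 9.8 × 10^-9) = 2.87 million years.

2.87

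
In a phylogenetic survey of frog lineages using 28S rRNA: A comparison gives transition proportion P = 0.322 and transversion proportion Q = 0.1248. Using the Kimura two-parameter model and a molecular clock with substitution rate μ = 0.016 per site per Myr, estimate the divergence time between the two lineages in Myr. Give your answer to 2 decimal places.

25.13

Under the Kimura two-parameter model, d = −½ ln(1 − 2P − Q) − ¼ ln(1 − 2Q).
1 − 2P − Q = 0.2312, giving −½ ln(0.2312) = 0.732236.
1 − 2Q = 0.7504, giving −¼ ln(0.7504) = 0.071787.
d = 0.732236 + 0.071787 = 0.804023.
Under a molecular clock d = 2μt, so t = d/(2μ) = 0.804023 / (2 × 0.016) = 25.13 Myr.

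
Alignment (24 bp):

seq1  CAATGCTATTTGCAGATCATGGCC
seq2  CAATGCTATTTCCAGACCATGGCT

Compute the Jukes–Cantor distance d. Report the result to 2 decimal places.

The sequences differ at 3 of 24 sites (12, 17, 24), so p = 3/24 = 0.125.
d = −(3/4) ln(1 − 4p/3) = −0.75 ln(1 − 0.166667) = −0.75 ln(0.833333)
  = −0.75 × (-0.182322) = 0.136742 substitutions/site.

0.14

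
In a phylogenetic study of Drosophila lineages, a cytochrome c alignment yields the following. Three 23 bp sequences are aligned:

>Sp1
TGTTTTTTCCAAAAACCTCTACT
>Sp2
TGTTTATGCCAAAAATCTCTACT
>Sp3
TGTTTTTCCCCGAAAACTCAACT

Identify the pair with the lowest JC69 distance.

Sp1 and Sp2

Sp1–Sp2: 3/23 differ, p = 0.130, d = 0.143.
Sp1–Sp3: 5/23 differ, p = 0.217, d = 0.257.
Sp2–Sp3: 6/23 differ, p = 0.261, d = 0.321.
The smallest distance is between Sp1 and Sp2.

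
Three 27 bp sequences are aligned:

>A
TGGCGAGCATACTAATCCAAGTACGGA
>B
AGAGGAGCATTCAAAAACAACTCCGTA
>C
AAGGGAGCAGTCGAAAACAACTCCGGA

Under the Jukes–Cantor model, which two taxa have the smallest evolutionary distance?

A–B: 10/27 differ, p = 0.370, d = 0.511.
A–C: 10/27 differ, p = 0.370, d = 0.511.
B–C: 5/27 differ, p = 0.185, d = 0.213.
The smallest distance is between B and C.

B and C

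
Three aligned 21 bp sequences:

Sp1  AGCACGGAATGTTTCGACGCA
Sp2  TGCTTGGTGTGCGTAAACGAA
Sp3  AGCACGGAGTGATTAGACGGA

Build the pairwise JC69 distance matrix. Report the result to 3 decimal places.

d(Sp1,Sp2) = 0.756, d(Sp1,Sp3) = 0.220, d(Sp2,Sp3) = 0.532

Sp1–Sp2: 10/21 sites differ → p ≈ 0.47619, d = −0.75 ln(1 − 0.63492) = 0.755729 ≈ 0.756.
Sp1–Sp3: 4/21 sites differ → p ≈ 0.190476, d = −0.75 ln(1 − 0.253968) = 0.219740 ≈ 0.220.
Sp2–Sp3: 8/21 sites differ → p ≈ 0.380952, d = −0.75 ln(1 − 0.507936) = 0.531860 ≈ 0.532.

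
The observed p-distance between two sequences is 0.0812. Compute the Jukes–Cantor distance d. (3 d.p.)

0.086

d = −(3/4) ln(1 − 4p/3) = −0.75 ln(1 − 0.108267) = −0.75 ln(0.891733)
  = −0.75 × (-0.114589) = 0.085942 substitutions/site.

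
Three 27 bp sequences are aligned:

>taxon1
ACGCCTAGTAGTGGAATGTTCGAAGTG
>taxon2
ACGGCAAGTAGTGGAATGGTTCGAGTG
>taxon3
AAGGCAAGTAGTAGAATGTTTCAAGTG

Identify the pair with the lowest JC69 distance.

taxon2 and taxon3

taxon1–taxon2: 6/27 differ, p = 0.222, d = 0.264.
taxon1–taxon3: 6/27 differ, p = 0.222, d = 0.264.
taxon2–taxon3: 4/27 differ, p = 0.148, d = 0.165.
The smallest distance is between taxon2 and taxon3.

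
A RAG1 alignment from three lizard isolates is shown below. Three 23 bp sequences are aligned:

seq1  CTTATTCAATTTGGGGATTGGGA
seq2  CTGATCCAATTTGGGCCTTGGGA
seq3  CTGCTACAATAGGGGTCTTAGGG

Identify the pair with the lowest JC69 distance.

seq1–seq2: 4/23 differ, p = 0.174, d = 0.198.
seq1–seq3: 9/23 differ, p = 0.391, d = 0.553.
seq2–seq3: 7/23 differ, p = 0.304, d = 0.390.
The smallest distance is between seq1 and seq2.

seq1 and seq2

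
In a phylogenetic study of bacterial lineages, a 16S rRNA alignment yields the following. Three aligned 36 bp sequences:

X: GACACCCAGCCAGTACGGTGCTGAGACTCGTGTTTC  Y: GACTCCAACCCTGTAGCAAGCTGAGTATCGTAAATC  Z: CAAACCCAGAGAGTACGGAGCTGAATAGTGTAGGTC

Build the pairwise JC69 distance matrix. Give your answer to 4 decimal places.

X–Y: 13/36 sites differ → p ≈ 0.361111, d = −0.75 ln(1 − 0.481481) = 0.492584 ≈ 0.4926.
X–Z: 13/36 sites differ → p ≈ 0.361111, d = −0.75 ln(1 − 0.481481) = 0.492584 ≈ 0.4926.
Y–Z: 16/36 sites differ → p ≈ 0.444444, d = −0.75 ln(1 − 0.592592) = 0.673455 ≈ 0.6735.

d(X,Y) = 0.4926, d(X,Z) = 0.4926, d(Y,Z) = 0.6735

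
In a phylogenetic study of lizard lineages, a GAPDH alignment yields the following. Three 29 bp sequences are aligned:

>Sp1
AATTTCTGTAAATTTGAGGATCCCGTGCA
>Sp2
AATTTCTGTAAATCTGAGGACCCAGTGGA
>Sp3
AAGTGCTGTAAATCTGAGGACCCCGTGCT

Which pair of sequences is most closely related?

Sp1–Sp2: 4/29 differ, p = 0.138, d = 0.152.
Sp1–Sp3: 5/29 differ, p = 0.172, d = 0.196.
Sp2–Sp3: 5/29 differ, p = 0.172, d = 0.196.
The smallest distance is between Sp1 and Sp2.

Sp1 and Sp2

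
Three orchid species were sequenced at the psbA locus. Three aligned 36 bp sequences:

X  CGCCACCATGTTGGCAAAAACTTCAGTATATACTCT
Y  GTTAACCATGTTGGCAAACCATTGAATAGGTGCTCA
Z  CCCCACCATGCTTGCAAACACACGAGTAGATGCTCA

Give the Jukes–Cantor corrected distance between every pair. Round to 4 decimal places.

X–Y: 13/36 sites differ → p ≈ 0.361111, d = −0.75 ln(1 − 0.481481) = 0.492584 ≈ 0.4926.
X–Z: 10/36 sites differ → p ≈ 0.277778, d = −0.75 ln(1 − 0.370371) = 0.346968 ≈ 0.3470.
Y–Z: 12/36 sites differ → p ≈ 0.333333, d = −0.75 ln(1 − 0.444444) = 0.440839 ≈ 0.4408.

d(X,Y) = 0.4926, d(X,Z) = 0.3470, d(Y,Z) = 0.4408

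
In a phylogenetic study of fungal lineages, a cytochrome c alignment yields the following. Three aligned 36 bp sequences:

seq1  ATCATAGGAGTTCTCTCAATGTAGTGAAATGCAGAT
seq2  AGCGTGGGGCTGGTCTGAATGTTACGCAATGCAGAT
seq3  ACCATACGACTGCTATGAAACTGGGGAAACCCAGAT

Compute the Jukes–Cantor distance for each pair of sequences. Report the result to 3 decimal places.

d(seq1,seq2) = 0.441, d(seq1,seq3) = 0.441, d(seq2,seq3) = 0.608

seq1–seq2: 12/36 sites differ → p ≈ 0.333333, d = −0.75 ln(1 − 0.444444) = 0.440839 ≈ 0.441.
seq1–seq3: 12/36 sites differ → p ≈ 0.333333, d = −0.75 ln(1 − 0.444444) = 0.440839 ≈ 0.441.
seq2–seq3: 15/36 sites differ → p ≈ 0.416667, d = −0.75 ln(1 − 0.555556) = 0.608198 ≈ 0.608.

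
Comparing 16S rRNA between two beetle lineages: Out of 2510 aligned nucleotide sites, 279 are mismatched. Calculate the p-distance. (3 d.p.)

p = 279/2510 = 0.111155… ≈ 0.111 (to 3 d.p.).

0.111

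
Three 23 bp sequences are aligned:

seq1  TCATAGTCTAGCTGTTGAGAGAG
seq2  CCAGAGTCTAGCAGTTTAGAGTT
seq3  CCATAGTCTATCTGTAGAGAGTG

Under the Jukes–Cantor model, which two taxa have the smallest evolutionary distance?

seq1–seq2: 6/23 differ, p = 0.261, d = 0.321.
seq1–seq3: 4/23 differ, p = 0.174, d = 0.198.
seq2–seq3: 6/23 differ, p = 0.261, d = 0.321.
The smallest distance is between seq1 and seq3.

seq1 and seq3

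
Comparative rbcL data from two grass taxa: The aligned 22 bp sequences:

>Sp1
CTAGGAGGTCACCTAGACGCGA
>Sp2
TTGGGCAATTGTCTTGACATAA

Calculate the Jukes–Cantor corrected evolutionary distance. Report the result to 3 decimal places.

The sequences differ at 12 of 22 sites, so p = 12/22 ≈ 0.545455.
d = −(3/4) ln(1 − 4p/3) = −0.75 ln(1 − 0.727273) = −0.75 ln(0.272727)
  = −0.75 × (-1.299284) = 0.974463 substitutions/site.

0.974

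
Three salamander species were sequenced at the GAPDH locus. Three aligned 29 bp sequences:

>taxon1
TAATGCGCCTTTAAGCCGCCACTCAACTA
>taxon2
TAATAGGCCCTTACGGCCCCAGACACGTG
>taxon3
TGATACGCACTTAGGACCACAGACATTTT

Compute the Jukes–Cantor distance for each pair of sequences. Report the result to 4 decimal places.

taxon1–taxon2: 11/29 sites differ → p ≈ 0.37931, d = −0.75 ln(1 − 0.505747) = 0.528531 ≈ 0.5285.
taxon1–taxon3: 13/29 sites differ → p ≈ 0.448276, d = −0.75 ln(1 − 0.597701) = 0.682920 ≈ 0.6829.
taxon2–taxon3: 9/29 sites differ → p ≈ 0.310345, d = −0.75 ln(1 − 0.413793) = 0.400562 ≈ 0.4006.

d(taxon1,taxon2) = 0.5285, d(taxon1,taxon3) = 0.6829, d(taxon2,taxon3) = 0.4006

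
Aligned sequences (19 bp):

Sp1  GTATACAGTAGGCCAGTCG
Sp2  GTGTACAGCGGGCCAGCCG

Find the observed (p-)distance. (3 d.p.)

The sequences differ at 4 of 19 positions (sites 3, 9, 10, 17).
p = 4/19 = 0.210526… ≈ 0.211 (to 3 d.p.).

0.211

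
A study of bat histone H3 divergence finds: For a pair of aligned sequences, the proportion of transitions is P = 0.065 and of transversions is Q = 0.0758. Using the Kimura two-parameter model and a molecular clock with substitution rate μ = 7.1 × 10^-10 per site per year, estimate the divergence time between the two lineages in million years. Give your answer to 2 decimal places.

110.08

Under the Kimura two-parameter model, d = −½ ln(1 − 2P − Q) − ¼ ln(1 − 2Q).
1 − 2P − Q = 0.7942, giving −½ ln(0.7942) = 0.115210.
1 − 2Q = 0.8484, giving −¼ ln(0.8484) = 0.041101.
d = 0.115210 + 0.041101 = 0.156311.
Under a molecular clock d = 2μt, so t = d/(2μ) = 0.156311 / (2 × 7.1 × 10^-10) = 110.08 million years.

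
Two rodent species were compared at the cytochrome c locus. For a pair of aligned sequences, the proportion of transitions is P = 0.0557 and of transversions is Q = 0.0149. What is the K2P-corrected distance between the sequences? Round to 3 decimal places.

Under the Kimura two-parameter model, d = −½ ln(1 − 2P − Q) − ¼ ln(1 − 2Q).
1 − 2P − Q = 0.8737, giving −½ ln(0.8737) = 0.067509.
1 − 2Q = 0.9702, giving −¼ ln(0.9702) = 0.007563.
d = 0.067509 + 0.007563 = 0.075072.

0.075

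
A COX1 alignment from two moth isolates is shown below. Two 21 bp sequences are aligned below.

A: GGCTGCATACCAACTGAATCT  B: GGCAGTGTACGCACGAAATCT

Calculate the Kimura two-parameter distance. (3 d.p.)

Of 21 sites, 3 differences are transitions and 4 are transversions, so P = 3/21 ≈ 0.142857 and Q = 4/21 ≈ 0.190476.
Under the Kimura two-parameter model, d = −½ ln(1 − 2P − Q) − ¼ ln(1 − 2Q).
1 − 2P − Q = 0.52381, giving −½ ln(0.52381) = 0.323313.
1 − 2Q = 0.619048, giving −¼ ln(0.619048) = 0.119893.
d = 0.323313 + 0.119893 = 0.443206.

0.443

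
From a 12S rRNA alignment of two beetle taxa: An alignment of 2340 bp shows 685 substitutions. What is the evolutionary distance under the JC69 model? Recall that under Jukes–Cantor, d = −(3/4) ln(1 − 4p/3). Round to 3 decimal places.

0.371

p = 685/2340 ≈ 0.292735.
d = −(3/4) ln(1 − 4p/3) = −0.75 ln(1 − 0.390313) = −0.75 ln(0.609687)
  = −0.75 × (-0.494810) = 0.371108 substitutions/site.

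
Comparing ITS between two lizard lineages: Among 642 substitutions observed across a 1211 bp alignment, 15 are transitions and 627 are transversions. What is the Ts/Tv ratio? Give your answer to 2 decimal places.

R = 15/627 = 0.023923… ≈ 0.02 (to 2 d.p.).

0.02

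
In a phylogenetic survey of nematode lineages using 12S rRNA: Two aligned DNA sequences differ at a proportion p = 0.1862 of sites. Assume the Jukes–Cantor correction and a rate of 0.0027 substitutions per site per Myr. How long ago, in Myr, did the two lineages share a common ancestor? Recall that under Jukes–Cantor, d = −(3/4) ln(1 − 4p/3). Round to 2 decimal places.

d = −(3/4) ln(1 − 4p/3) = −0.75 ln(1 − 0.248267) = −0.75 ln(0.751733)
  = −0.75 × (-0.285374) = 0.214031 substitutions/site.
Under a molecular clock d = 2μt, so t = d/(2μ) = 0.214031 / (2 × 0.0027) = 39.64 Myr.

39.64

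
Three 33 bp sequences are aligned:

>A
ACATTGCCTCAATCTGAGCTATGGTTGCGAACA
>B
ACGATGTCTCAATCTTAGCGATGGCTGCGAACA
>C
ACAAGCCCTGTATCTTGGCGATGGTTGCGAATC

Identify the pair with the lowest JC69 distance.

A–B: 6/33 differ, p = 0.182, d = 0.208.
A–C: 10/33 differ, p = 0.303, d = 0.388.
B–C: 10/33 differ, p = 0.303, d = 0.388.
The smallest distance is between A and B.

A and B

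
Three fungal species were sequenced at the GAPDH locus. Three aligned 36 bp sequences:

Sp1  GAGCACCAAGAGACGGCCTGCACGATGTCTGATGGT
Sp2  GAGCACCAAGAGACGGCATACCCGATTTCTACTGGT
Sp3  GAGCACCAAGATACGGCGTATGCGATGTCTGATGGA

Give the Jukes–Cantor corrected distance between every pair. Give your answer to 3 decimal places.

d(Sp1,Sp2) = 0.188, d(Sp1,Sp3) = 0.188, d(Sp2,Sp3) = 0.264

Sp1–Sp2: 6/36 sites differ → p ≈ 0.166667, d = −0.75 ln(1 − 0.222223) = 0.188487 ≈ 0.188.
Sp1–Sp3: 6/36 sites differ → p ≈ 0.166667, d = −0.75 ln(1 − 0.222223) = 0.188487 ≈ 0.188.
Sp2–Sp3: 8/36 sites differ → p ≈ 0.222222, d = −0.75 ln(1 − 0.296296) = 0.263548 ≈ 0.264.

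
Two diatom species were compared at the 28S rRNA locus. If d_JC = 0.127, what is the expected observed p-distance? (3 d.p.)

0.117

p = (3/4)(1 − e^(−4d/3)) = 0.75 × (1 − e^(-0.169333)) = 0.75 × (1 − 0.844228) = 0.116829.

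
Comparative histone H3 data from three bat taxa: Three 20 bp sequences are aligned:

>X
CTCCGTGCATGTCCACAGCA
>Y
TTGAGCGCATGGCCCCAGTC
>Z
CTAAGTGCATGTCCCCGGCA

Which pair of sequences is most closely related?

X–Y: 8/20 differ, p = 0.400, d = 0.572.
X–Z: 4/20 differ, p = 0.200, d = 0.233.
Y–Z: 7/20 differ, p = 0.350, d = 0.471.
The smallest distance is between X and Z.

X and Z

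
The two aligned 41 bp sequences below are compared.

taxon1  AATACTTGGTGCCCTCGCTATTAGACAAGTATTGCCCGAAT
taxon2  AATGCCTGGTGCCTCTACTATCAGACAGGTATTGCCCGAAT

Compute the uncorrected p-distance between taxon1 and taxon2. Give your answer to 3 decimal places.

0.195

The sequences differ at 8 of 41 positions (sites 4, 6, 14, 15, 16, 17, 22, 28).
p = 8/41 = 0.195121… ≈ 0.195 (to 3 d.p.).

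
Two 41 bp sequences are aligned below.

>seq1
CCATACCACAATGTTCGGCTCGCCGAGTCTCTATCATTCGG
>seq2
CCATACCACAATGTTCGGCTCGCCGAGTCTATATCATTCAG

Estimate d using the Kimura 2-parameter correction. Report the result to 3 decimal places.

0.050

Of 41 sites, 1 differences are transitions and 1 are transversions, so P = 1/41 ≈ 0.02439 and Q = 1/41 ≈ 0.02439.
Under the Kimura two-parameter model, d = −½ ln(1 − 2P − Q) − ¼ ln(1 − 2Q).
1 − 2P − Q = 0.92683, giving −½ ln(0.92683) = 0.037993.
1 − 2Q = 0.95122, giving −¼ ln(0.95122) = 0.012502.
d = 0.037993 + 0.012502 = 0.050495.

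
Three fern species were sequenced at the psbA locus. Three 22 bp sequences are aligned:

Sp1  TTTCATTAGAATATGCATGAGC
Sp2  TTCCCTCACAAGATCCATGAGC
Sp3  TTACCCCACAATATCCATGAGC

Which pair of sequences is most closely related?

Sp2 and Sp3

Sp1–Sp2: 6/22 differ, p = 0.273, d = 0.339.
Sp1–Sp3: 6/22 differ, p = 0.273, d = 0.339.
Sp2–Sp3: 3/22 differ, p = 0.136, d = 0.151.
The smallest distance is between Sp2 and Sp3.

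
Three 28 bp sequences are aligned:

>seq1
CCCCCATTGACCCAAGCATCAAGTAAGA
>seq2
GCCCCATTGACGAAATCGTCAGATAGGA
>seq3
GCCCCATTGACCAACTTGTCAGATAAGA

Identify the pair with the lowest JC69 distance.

seq2 and seq3

seq1–seq2: 8/28 differ, p = 0.286, d = 0.360.
seq1–seq3: 8/28 differ, p = 0.286, d = 0.360.
seq2–seq3: 4/28 differ, p = 0.143, d = 0.158.
The smallest distance is between seq2 and seq3.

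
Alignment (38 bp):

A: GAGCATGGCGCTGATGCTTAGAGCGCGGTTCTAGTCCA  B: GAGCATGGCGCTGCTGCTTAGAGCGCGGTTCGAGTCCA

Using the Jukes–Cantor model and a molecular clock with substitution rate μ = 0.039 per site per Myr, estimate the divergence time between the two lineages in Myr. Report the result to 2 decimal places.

0.70

The sequences differ at 2 of 38 sites (14, 32), so p = 2/38 ≈ 0.052632.
d = −(3/4) ln(1 − 4p/3) = −0.75 ln(1 − 0.070176) = −0.75 ln(0.929824)
  = −0.75 × (-0.072760) = 0.054570 substitutions/site.
Under a molecular clock d = 2μt, so t = d/(2μ) = 0.054570 / (2 × 0.039) = 0.70 Myr.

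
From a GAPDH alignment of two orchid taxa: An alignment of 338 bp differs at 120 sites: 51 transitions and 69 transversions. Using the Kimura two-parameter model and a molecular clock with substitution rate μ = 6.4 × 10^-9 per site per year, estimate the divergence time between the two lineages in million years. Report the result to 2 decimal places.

37.79

P = 51/338 ≈ 0.150888 and Q = 69/338 ≈ 0.204142.
Under the Kimura two-parameter model, d = −½ ln(1 − 2P − Q) − ¼ ln(1 − 2Q).
1 − 2P − Q = 0.494082, giving −½ ln(0.494082) = 0.352527.
1 − 2Q = 0.591716, giving −¼ ln(0.591716) = 0.131182.
d = 0.352527 + 0.131182 = 0.483709.
Under a molecular clock d = 2μt, so t = d/(2μ) = 0.483709 / (2 × 6.4 × 10^-9) = 37.79 million years.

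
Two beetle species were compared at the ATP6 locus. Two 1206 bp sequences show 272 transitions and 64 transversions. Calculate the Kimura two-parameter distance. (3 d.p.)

P = 272/1206 ≈ 0.225539 and Q = 64/1206 ≈ 0.053068.
Under the Kimura two-parameter model, d = −½ ln(1 − 2P − Q) − ¼ ln(1 − 2Q).
1 − 2P − Q = 0.495854, giving −½ ln(0.495854) = 0.350737.
1 − 2Q = 0.893864, giving −¼ ln(0.893864) = 0.028050.
d = 0.350737 + 0.028050 = 0.378787.

0.379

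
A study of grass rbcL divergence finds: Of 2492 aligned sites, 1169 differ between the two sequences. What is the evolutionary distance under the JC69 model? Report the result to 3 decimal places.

p = 1169/2492 ≈ 0.469101.
d = −(3/4) ln(1 − 4p/3) = −0.75 ln(1 − 0.625468) = −0.75 ln(0.374532)
  = −0.75 × (-0.982078) = 0.736559 substitutions/site.

0.737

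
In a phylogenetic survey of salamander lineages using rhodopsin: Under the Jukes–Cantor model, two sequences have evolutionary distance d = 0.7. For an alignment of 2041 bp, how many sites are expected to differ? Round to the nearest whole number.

Invert JC69: p = (3/4)(1 − e^(−4d/3)) = 0.75 × (1 − e^(-0.933333)) = 0.75 × (1 − 0.393241) = 0.455069.
Expected differing sites = pL ≈ 0.455069 × 2041 = 928.795829 ≈ 929.

929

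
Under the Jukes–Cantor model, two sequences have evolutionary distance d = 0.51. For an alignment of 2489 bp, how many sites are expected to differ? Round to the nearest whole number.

Invert JC69: p = (3/4)(1 − e^(−4d/3)) = 0.75 × (1 − e^(-0.68)) = 0.75 × (1 − 0.506617) = 0.370037.
Expected differing sites = pL ≈ 0.370037 × 2489 = 921.022093 ≈ 921.

921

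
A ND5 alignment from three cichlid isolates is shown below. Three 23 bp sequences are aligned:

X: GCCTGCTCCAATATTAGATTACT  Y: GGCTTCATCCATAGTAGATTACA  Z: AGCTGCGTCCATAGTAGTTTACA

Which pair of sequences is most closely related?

Y and Z

X–Y: 7/23 differ, p = 0.304, d = 0.390.
X–Z: 8/23 differ, p = 0.348, d = 0.467.
Y–Z: 4/23 differ, p = 0.174, d = 0.198.
The smallest distance is between Y and Z.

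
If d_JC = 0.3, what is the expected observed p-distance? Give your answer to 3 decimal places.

0.247

p = (3/4)(1 − e^(−4d/3)) = 0.75 × (1 − e^(-0.4)) = 0.75 × (1 − 0.670320) = 0.247260.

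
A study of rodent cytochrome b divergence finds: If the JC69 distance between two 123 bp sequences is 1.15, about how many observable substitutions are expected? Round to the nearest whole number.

72

Invert JC69: p = (3/4)(1 − e^(−4d/3)) = 0.75 × (1 − e^(-1.533333)) = 0.75 × (1 − 0.215815) = 0.588139.
Expected differing sites = pL ≈ 0.588139 × 123 = 72.341097 ≈ 72.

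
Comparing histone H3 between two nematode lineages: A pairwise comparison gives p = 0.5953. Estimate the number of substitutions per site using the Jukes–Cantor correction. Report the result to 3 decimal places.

1.184

d = −(3/4) ln(1 − 4p/3) = −0.75 ln(1 − 0.793733) = −0.75 ln(0.206267)
  = −0.75 × (-1.578584) = 1.183938 substitutions/site.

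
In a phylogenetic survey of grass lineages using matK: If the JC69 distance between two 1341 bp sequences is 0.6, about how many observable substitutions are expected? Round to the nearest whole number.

554

Invert JC69: p = (3/4)(1 − e^(−4d/3)) = 0.75 × (1 − e^(-0.8)) = 0.75 × (1 − 0.449329) = 0.413003.
Expected differing sites = pL ≈ 0.413003 × 1341 = 553.837023 ≈ 554.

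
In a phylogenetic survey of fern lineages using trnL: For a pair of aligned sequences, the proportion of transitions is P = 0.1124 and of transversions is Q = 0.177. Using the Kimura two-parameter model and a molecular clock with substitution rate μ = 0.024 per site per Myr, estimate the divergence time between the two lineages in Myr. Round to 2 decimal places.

7.63

Under the Kimura two-parameter model, d = −½ ln(1 − 2P − Q) − ¼ ln(1 − 2Q).
1 − 2P − Q = 0.5982, giving −½ ln(0.5982) = 0.256915.
1 − 2Q = 0.646, giving −¼ ln(0.646) = 0.109239.
d = 0.256915 + 0.109239 = 0.366154.
Under a molecular clock d = 2μt, so t = d/(2μ) = 0.366154 / (2 × 0.024) = 7.63 Myr.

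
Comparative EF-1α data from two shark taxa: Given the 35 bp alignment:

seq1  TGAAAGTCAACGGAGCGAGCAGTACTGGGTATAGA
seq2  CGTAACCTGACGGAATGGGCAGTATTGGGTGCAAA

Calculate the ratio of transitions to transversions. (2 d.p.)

Transitions are A↔G and C↔T; transversions are all other mismatches.
Transitions: 11. Transversions: 2.
R = 11/2 = 5.50.

5.50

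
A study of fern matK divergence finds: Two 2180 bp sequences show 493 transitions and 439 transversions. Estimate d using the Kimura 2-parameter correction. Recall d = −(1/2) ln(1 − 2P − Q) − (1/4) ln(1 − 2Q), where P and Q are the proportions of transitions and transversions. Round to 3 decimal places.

P = 493/2180 ≈ 0.226147 and Q = 439/2180 ≈ 0.201376.
Under the Kimura two-parameter model, d = −½ ln(1 − 2P − Q) − ¼ ln(1 − 2Q).
1 − 2P − Q = 0.34633, giving −½ ln(0.34633) = 0.530182.
1 − 2Q = 0.597248, giving −¼ ln(0.597248) = 0.128856.
d = 0.530182 + 0.128856 = 0.659038.

0.659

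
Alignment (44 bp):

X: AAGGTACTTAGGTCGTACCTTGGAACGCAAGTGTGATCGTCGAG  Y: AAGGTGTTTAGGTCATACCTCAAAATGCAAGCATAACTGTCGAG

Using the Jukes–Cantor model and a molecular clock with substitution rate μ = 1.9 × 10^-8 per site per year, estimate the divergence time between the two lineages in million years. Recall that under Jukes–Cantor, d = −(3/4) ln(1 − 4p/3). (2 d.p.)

8.92

The sequences differ at 12 of 44 sites, so p = 12/44 ≈ 0.272727.
d = −(3/4) ln(1 − 4p/3) = −0.75 ln(1 − 0.363636) = −0.75 ln(0.636364)
  = −0.75 × (-0.451985) = 0.338989 substitutions/site.
Under a molecular clock d = 2μt, so t = d/(2μ) = 0.338989 / (2 × 1.9 × 10^-8) = 8.92 million years.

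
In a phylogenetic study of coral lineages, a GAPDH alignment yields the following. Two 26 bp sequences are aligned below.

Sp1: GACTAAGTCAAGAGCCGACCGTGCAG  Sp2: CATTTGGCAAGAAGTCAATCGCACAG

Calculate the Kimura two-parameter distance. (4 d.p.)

1.1453

Of 26 sites, 10 differences are transitions and 3 are transversions, so P = 10/26 ≈ 0.384615 and Q = 3/26 ≈ 0.115385.
Under the Kimura two-parameter model, d = −½ ln(1 − 2P − Q) − ¼ ln(1 − 2Q).
1 − 2P − Q = 0.115385, giving −½ ln(0.115385) = 1.079740.
1 − 2Q = 0.76923, giving −¼ ln(0.76923) = 0.065591.
d = 1.079740 + 0.065591 = 1.145331.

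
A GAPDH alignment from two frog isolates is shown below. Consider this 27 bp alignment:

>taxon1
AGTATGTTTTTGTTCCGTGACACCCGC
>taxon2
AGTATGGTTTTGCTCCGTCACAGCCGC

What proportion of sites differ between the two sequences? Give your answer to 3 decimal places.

0.148

The sequences differ at 4 of 27 positions (sites 7, 13, 19, 23).
p = 4/27 = 0.148148… ≈ 0.148 (to 3 d.p.).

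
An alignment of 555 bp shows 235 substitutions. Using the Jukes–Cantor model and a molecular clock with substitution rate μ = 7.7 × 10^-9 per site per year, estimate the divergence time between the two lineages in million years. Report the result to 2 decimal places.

40.49

p = 235/555 ≈ 0.423423.
d = −(3/4) ln(1 − 4p/3) = −0.75 ln(1 − 0.564564) = −0.75 ln(0.435436)
  = −0.75 × (-0.831407) = 0.623555 substitutions/site.
Under a molecular clock d = 2μt, so t = d/(2μ) = 0.623555 / (2 × 7.7 × 10^-9) = 40.49 million years.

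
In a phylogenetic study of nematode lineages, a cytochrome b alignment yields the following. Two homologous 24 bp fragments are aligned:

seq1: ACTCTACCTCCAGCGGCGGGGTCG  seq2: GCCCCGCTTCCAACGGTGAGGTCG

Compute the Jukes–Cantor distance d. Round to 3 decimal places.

The sequences differ at 8 of 24 sites (1, 3, 5, 6, 8, 13, 17, 19), so p = 8/24 ≈ 0.333333.
d = −(3/4) ln(1 − 4p/3) = −0.75 ln(1 − 0.444444) = −0.75 ln(0.555556)
  = −0.75 × (-0.587786) = 0.440840 substitutions/site.

0.441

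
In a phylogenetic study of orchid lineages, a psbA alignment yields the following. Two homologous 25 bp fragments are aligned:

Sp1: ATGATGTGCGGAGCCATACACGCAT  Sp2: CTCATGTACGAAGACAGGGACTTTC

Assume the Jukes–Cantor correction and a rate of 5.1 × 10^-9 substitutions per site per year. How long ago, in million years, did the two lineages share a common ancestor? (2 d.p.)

75.12

The sequences differ at 12 of 25 sites, so p = 12/25 = 0.48.
d = −(3/4) ln(1 − 4p/3) = −0.75 ln(1 − 0.64) = −0.75 ln(0.36)
  = −0.75 × (-1.021651) = 0.766238 substitutions/site.
Under a molecular clock d = 2μt, so t = d/(2μ) = 0.766238 / (2 × 5.1 × 10^-9) = 75.12 million years.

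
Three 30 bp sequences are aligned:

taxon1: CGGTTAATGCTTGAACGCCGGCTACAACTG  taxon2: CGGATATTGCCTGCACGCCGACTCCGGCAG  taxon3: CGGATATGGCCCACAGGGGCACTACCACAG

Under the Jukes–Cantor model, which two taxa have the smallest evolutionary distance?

taxon1 and taxon2

taxon1–taxon2: 9/30 differ, p = 0.300, d = 0.383.
taxon1–taxon3: 14/30 differ, p = 0.467, d = 0.730.
taxon2–taxon3: 10/30 differ, p = 0.333, d = 0.441.
The smallest distance is between taxon1 and taxon2.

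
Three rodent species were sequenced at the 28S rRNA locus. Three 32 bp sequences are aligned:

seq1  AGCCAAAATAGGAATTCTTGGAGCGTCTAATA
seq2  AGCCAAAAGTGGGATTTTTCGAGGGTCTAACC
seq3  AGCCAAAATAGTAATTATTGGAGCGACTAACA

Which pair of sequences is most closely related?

seq1–seq2: 8/32 differ, p = 0.250, d = 0.304.
seq1–seq3: 4/32 differ, p = 0.125, d = 0.137.
seq2–seq3: 9/32 differ, p = 0.281, d = 0.353.
The smallest distance is between seq1 and seq3.

seq1 and seq3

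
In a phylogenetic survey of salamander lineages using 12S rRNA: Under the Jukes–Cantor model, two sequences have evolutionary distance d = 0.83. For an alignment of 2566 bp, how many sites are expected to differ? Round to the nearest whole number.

1288

Invert JC69: p = (3/4)(1 − e^(−4d/3)) = 0.75 × (1 − e^(-1.106667)) = 0.75 × (1 − 0.330659) = 0.502006.
Expected differing sites = pL ≈ 0.502006 × 2566 = 1288.147396 ≈ 1288.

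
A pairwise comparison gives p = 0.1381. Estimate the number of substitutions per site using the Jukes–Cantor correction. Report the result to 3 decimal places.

0.153

d = −(3/4) ln(1 − 4p/3) = −0.75 ln(1 − 0.184133) = −0.75 ln(0.815867)
  = −0.75 × (-0.203504) = 0.152628 substitutions/site.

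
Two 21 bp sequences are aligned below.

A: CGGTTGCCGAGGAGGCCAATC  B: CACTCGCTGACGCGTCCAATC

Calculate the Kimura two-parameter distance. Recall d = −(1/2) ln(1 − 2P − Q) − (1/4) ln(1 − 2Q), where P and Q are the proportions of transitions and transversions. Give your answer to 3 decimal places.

Of 21 sites, 3 differences are transitions and 4 are transversions, so P = 3/21 ≈ 0.142857 and Q = 4/21 ≈ 0.190476.
Under the Kimura two-parameter model, d = −½ ln(1 − 2P − Q) − ¼ ln(1 − 2Q).
1 − 2P − Q = 0.52381, giving −½ ln(0.52381) = 0.323313.
1 − 2Q = 0.619048, giving −¼ ln(0.619048) = 0.119893.
d = 0.323313 + 0.119893 = 0.443206.

0.443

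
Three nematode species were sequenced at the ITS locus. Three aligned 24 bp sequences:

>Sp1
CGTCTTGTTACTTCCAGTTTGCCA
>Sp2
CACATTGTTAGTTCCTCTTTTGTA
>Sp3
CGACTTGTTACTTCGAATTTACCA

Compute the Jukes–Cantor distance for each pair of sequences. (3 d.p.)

Sp1–Sp2: 9/24 sites differ → p = 0.375, d = −0.75 ln(1 − 0.5) = 0.519860 ≈ 0.520.
Sp1–Sp3: 4/24 sites differ → p ≈ 0.166667, d = −0.75 ln(1 − 0.222223) = 0.188487 ≈ 0.188.
Sp2–Sp3: 10/24 sites differ → p ≈ 0.416667, d = −0.75 ln(1 − 0.555556) = 0.608198 ≈ 0.608.

d(Sp1,Sp2) = 0.520, d(Sp1,Sp3) = 0.188, d(Sp2,Sp3) = 0.608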